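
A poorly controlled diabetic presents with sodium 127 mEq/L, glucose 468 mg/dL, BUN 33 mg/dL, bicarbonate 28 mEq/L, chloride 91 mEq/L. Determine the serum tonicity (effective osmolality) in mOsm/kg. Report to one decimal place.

280.0 mOsm/kg

Effective osmolality excludes urea (freely permeant across cell membranes):
2·Na + glucose/18
= 2·127 + 468/18
= 254 + 26
= 280 mOsm/kg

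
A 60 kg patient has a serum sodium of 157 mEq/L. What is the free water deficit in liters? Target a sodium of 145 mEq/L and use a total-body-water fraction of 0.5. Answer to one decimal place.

TBW = 0.5 · 60 = 30 L
Free water deficit = TBW · (Na/145 − 1)
= 30 · (157/145 − 1)
= 30 · 0.0828
= 2.48 L

2.5 L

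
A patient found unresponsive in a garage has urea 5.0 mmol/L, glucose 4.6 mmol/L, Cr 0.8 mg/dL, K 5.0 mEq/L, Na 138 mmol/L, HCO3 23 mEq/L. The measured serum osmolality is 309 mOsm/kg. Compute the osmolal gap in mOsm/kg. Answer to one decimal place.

23.4 mOsm/kg

Calculated osmolality = 2·Na + glucose + urea
= 2·138 + 4.6 + 5
= 276 + 4.60 + 5
= 285.6 mOsm/kg ≈ 285.6 mOsm/kg
Osmolar gap = measured − calculated = 309 − 285.6 = 23.4 mOsm/kg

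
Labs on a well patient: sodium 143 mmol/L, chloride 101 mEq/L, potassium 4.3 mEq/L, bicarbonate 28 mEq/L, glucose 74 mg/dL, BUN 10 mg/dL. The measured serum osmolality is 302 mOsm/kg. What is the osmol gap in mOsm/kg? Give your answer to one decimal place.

8.3 mOsm/kg

Calculated osmolality = 2·Na + glucose/18 + BUN/2.8
= 2·143 + 74/18 + 10/2.8
= 286 + 4.11 + 3.57
= 293.68 mOsm/kg ≈ 293.7 mOsm/kg
Osmolar gap = measured − calculated = 302 − 293.7 = 8.3 mOsm/kg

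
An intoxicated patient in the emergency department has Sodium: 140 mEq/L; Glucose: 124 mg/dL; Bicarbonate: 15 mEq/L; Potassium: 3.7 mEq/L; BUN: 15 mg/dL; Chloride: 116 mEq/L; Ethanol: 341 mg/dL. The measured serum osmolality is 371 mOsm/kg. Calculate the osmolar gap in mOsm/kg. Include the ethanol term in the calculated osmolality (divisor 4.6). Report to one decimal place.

Calculated osmolality = 2·Na + glucose/18 + BUN/2.8 + ethanol/4.6
= 2·140 + 124/18 + 15/2.8 + 341/4.6
= 280 + 6.89 + 5.36 + 74.13
= 366.38 mOsm/kg ≈ 366.4 mOsm/kg
Osmolar gap = measured − calculated = 371 − 366.4 = 4.6 mOsm/kg

4.6 mOsm/kg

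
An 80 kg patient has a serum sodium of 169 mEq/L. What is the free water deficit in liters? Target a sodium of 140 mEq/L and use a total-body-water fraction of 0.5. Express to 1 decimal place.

TBW = 0.5 · 80 = 40 L
Free water deficit = TBW · (Na/140 − 1)
= 40 · (169/140 − 1)
= 40 · 0.2071
= 8.28 L

8.3 L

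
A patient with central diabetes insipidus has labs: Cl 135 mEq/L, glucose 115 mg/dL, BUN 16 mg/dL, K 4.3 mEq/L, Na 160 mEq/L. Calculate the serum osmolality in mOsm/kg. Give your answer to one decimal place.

Calculated osmolality = 2·Na + glucose/18 + BUN/2.8
= 2·160 + 115/18 + 16/2.8
= 320 + 6.39 + 5.71
= 332.1 mOsm/kg

332.1 mOsm/kg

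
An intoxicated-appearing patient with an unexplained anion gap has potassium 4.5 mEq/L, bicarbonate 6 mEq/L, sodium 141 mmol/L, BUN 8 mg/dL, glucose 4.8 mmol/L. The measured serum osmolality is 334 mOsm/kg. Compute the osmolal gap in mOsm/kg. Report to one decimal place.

44.3 mOsm/kg

Calculated osmolality = 2·Na + glucose + BUN/2.8
= 2·141 + 4.8 + 8/2.8
= 282 + 4.80 + 2.86
= 289.66 mOsm/kg ≈ 289.7 mOsm/kg
Osmolar gap = measured − calculated = 334 − 289.7 = 44.3 mOsm/kg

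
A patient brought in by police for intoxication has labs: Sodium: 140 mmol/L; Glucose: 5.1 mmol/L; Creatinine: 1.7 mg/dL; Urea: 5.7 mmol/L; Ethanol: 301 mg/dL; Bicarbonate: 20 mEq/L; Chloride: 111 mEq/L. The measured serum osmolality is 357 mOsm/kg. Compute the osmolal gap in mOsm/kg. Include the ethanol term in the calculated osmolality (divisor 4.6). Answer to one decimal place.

Calculated osmolality = 2·Na + glucose + urea + ethanol/4.6
= 2·140 + 5.1 + 5.7 + 301/4.6
= 280 + 5.10 + 5.70 + 65.43
= 356.23 mOsm/kg ≈ 356.2 mOsm/kg
Osmolar gap = measured − calculated = 357 − 356.2 = 0.8 mOsm/kg

0.8 mOsm/kg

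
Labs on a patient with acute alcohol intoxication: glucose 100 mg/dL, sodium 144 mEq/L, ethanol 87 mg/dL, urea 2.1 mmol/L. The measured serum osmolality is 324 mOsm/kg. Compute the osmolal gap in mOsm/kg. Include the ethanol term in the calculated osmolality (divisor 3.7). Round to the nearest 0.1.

4.8 mOsm/kg

Calculated osmolality = 2·Na + glucose/18 + urea + ethanol/3.7
= 2·144 + 100/18 + 2.1 + 87/3.7
= 288 + 5.56 + 2.10 + 23.51
= 319.17 mOsm/kg ≈ 319.2 mOsm/kg
Osmolar gap = measured − calculated = 324 − 319.2 = 4.8 mOsm/kg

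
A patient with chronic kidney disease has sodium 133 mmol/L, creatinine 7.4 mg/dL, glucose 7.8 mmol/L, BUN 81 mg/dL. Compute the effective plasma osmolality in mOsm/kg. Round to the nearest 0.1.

Effective osmolality excludes urea (freely permeant across cell membranes):
2·Na + glucose
= 2·133 + 7.8
= 266 + 7.8
= 273.8 mOsm/kg

273.8 mOsm/kg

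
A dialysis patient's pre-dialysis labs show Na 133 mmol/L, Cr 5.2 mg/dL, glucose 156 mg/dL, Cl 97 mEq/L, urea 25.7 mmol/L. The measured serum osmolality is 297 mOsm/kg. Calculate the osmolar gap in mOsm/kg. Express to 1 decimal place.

-3.4 mOsm/kg

Calculated osmolality = 2·Na + glucose/18 + urea
= 2·133 + 156/18 + 25.7
= 266 + 8.67 + 25.70
= 300.37 mOsm/kg ≈ 300.4 mOsm/kg
Osmolar gap = measured − calculated = 297 − 300.4 = -3.4 mOsm/kg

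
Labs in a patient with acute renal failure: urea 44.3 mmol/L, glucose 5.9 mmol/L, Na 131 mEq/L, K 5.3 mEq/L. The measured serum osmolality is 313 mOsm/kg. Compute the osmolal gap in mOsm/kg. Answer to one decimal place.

0.8 mOsm/kg

Calculated osmolality = 2·Na + glucose + urea
= 2·131 + 5.9 + 44.3
= 262 + 5.90 + 44.30
= 312.2 mOsm/kg ≈ 312.2 mOsm/kg
Osmolar gap = measured − calculated = 313 − 312.2 = 0.8 mOsm/kg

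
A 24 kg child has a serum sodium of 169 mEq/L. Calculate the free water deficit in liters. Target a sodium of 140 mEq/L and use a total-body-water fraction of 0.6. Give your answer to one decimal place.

3.0 L

TBW = 0.6 · 24 = 14.4 L
Free water deficit = TBW · (Na/140 − 1)
= 14.4 · (169/140 − 1)
= 14.4 · 0.2071
= 2.98 L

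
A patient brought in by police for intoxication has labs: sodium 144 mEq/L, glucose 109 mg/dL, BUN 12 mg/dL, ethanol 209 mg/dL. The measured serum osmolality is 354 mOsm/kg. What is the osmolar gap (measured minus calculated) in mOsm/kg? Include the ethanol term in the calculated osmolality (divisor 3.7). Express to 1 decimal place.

Calculated osmolality = 2·Na + glucose/18 + BUN/2.8 + ethanol/3.7
= 2·144 + 109/18 + 12/2.8 + 209/3.7
= 288 + 6.06 + 4.29 + 56.49
= 354.84 mOsm/kg ≈ 354.8 mOsm/kg
Osmolar gap = measured − calculated = 354 − 354.8 = -0.8 mOsm/kg

-0.8 mOsm/kg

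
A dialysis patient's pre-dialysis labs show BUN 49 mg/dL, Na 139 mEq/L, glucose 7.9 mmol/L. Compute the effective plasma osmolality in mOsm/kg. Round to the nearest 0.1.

Effective osmolality excludes urea (freely permeant across cell membranes):
2·Na + glucose
= 2·139 + 7.9
= 278 + 7.9
= 285.9 mOsm/kg

285.9 mOsm/kg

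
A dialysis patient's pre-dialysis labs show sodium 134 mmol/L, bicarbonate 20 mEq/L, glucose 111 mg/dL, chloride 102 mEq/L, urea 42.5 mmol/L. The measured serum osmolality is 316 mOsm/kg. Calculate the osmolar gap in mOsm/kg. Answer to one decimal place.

-0.7 mOsm/kg

Calculated osmolality = 2·Na + glucose/18 + urea
= 2·134 + 111/18 + 42.5
= 268 + 6.17 + 42.50
= 316.67 mOsm/kg ≈ 316.7 mOsm/kg
Osmolar gap = measured − calculated = 316 − 316.7 = -0.7 mOsm/kg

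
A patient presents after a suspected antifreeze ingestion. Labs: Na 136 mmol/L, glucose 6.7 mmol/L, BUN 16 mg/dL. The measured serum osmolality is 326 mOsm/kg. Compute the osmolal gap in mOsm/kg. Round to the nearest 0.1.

Calculated osmolality = 2·Na + glucose + BUN/2.8
= 2·136 + 6.7 + 16/2.8
= 272 + 6.70 + 5.71
= 284.41 mOsm/kg ≈ 284.4 mOsm/kg
Osmolar gap = measured − calculated = 326 − 284.4 = 41.6 mOsm/kg

41.6 mOsm/kg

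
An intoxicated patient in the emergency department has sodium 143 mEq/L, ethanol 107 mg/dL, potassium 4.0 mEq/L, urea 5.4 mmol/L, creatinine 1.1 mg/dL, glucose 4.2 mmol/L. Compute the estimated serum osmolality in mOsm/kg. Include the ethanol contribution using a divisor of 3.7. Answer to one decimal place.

Calculated osmolality = 2·Na + glucose + urea + ethanol/3.7
= 2·143 + 4.2 + 5.4 + 107/3.7
= 286 + 4.20 + 5.40 + 28.92
= 324.52 mOsm/kg

324.5 mOsm/kg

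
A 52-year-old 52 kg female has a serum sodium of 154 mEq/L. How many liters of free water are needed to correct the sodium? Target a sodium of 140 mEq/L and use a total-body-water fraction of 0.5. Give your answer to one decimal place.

TBW = 0.5 · 52 = 26 L
Free water deficit = TBW · (Na/140 − 1)
= 26 · (154/140 − 1)
= 26 · 0.1
= 2.6 L

2.6 L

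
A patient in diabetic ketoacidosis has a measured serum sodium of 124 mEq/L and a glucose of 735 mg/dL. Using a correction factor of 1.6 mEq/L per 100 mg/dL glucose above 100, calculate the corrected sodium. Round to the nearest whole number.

134 mEq/L

Corrected Na = measured Na + 1.6 · (glucose − 100)/100
= 124 + 1.6 · (735 − 100)/100
= 124 + 10.2
= 134.2 mEq/L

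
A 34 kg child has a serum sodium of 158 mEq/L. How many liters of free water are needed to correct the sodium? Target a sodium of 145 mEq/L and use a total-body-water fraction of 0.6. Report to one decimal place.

1.8 L

TBW = 0.6 · 34 = 20.4 L
Free water deficit = TBW · (Na/145 − 1)
= 20.4 · (158/145 − 1)
= 20.4 · 0.0897
= 1.83 L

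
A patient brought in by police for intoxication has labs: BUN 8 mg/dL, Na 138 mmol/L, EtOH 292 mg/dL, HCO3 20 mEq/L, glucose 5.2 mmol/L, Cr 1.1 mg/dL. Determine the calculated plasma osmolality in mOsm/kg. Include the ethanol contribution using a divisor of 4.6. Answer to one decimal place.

347.5 mOsm/kg

Calculated osmolality = 2·Na + glucose + BUN/2.8 + ethanol/4.6
= 2·138 + 5.2 + 8/2.8 + 292/4.6
= 276 + 5.20 + 2.86 + 63.48
= 347.54 mOsm/kg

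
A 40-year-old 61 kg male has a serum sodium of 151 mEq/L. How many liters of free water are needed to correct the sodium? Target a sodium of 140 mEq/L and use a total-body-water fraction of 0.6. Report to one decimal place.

TBW = 0.6 · 61 = 36.6 L
Free water deficit = TBW · (Na/140 − 1)
= 36.6 · (151/140 − 1)
= 36.6 · 0.0786
= 2.88 L

2.9 L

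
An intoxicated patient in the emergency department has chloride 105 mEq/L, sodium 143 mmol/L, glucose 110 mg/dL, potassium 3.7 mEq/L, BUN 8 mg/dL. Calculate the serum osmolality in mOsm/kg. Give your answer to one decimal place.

Calculated osmolality = 2·Na + glucose/18 + BUN/2.8
= 2·143 + 110/18 + 8/2.8
= 286 + 6.11 + 2.86
= 294.97 mOsm/kg

295.0 mOsm/kg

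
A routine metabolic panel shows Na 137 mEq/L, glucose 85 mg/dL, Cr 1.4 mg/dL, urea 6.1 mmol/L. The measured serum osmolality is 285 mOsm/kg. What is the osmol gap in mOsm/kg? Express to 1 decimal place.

0.2 mOsm/kg

Calculated osmolality = 2·Na + glucose/18 + urea
= 2·137 + 85/18 + 6.1
= 274 + 4.72 + 6.10
= 284.82 mOsm/kg ≈ 284.8 mOsm/kg
Osmolar gap = measured − calculated = 285 − 284.8 = 0.2 mOsm/kg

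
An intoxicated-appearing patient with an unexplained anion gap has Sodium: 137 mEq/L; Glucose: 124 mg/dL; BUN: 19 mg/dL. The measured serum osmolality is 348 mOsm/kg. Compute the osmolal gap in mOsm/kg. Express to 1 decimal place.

Calculated osmolality = 2·Na + glucose/18 + BUN/2.8
= 2·137 + 124/18 + 19/2.8
= 274 + 6.89 + 6.79
= 287.68 mOsm/kg ≈ 287.7 mOsm/kg
Osmolar gap = measured − calculated = 348 − 287.7 = 60.3 mOsm/kg

60.3 mOsm/kg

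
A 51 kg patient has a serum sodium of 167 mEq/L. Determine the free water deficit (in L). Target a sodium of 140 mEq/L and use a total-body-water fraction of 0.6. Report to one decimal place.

5.9 L

TBW = 0.6 · 51 = 30.6 L
Free water deficit = TBW · (Na/140 − 1)
= 30.6 · (167/140 − 1)
= 30.6 · 0.1929
= 5.9 L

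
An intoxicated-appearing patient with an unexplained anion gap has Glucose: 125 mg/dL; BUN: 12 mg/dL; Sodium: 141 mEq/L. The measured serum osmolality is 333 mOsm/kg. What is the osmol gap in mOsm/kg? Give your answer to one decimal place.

39.8 mOsm/kg

Calculated osmolality = 2·Na + glucose/18 + BUN/2.8
= 2·141 + 125/18 + 12/2.8
= 282 + 6.94 + 4.29
= 293.23 mOsm/kg ≈ 293.2 mOsm/kg
Osmolar gap = measured − calculated = 333 − 293.2 = 39.8 mOsm/kg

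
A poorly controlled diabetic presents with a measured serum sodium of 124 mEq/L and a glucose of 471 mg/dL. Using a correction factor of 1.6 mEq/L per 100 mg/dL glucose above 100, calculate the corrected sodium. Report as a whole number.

130 mEq/L

Corrected Na = measured Na + 1.6 · (glucose − 100)/100
= 124 + 1.6 · (471 − 100)/100
= 124 + 5.9
= 129.9 mEq/L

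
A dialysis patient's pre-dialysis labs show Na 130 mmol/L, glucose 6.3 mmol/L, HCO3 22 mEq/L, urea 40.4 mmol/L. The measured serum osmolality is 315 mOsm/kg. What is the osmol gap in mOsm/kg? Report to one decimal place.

Calculated osmolality = 2·Na + glucose + urea
= 2·130 + 6.3 + 40.4
= 260 + 6.30 + 40.40
= 306.7 mOsm/kg ≈ 306.7 mOsm/kg
Osmolar gap = measured − calculated = 315 − 306.7 = 8.3 mOsm/kg

8.3 mOsm/kg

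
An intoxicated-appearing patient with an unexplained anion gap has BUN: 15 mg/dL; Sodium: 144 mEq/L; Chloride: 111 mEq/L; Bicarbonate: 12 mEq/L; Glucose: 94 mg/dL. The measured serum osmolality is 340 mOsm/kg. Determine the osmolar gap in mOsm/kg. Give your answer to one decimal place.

Calculated osmolality = 2·Na + glucose/18 + BUN/2.8
= 2·144 + 94/18 + 15/2.8
= 288 + 5.22 + 5.36
= 298.58 mOsm/kg ≈ 298.6 mOsm/kg
Osmolar gap = measured − calculated = 340 − 298.6 = 41.4 mOsm/kg

41.4 mOsm/kg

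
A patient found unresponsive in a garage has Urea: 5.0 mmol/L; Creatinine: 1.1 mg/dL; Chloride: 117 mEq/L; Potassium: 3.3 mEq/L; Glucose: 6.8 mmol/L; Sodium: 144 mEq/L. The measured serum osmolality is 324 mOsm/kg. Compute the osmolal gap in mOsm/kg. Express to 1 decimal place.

24.2 mOsm/kg

Calculated osmolality = 2·Na + glucose + urea
= 2·144 + 6.8 + 5
= 288 + 6.80 + 5
= 299.8 mOsm/kg ≈ 299.8 mOsm/kg
Osmolar gap = measured − calculated = 324 − 299.8 = 24.2 mOsm/kg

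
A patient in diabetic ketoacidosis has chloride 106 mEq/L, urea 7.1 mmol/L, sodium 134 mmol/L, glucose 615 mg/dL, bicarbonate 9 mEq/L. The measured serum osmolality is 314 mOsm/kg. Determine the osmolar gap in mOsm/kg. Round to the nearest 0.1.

4.7 mOsm/kg

Calculated osmolality = 2·Na + glucose/18 + urea
= 2·134 + 615/18 + 7.1
= 268 + 34.17 + 7.10
= 309.27 mOsm/kg ≈ 309.3 mOsm/kg
Osmolar gap = measured − calculated = 314 − 309.3 = 4.7 mOsm/kg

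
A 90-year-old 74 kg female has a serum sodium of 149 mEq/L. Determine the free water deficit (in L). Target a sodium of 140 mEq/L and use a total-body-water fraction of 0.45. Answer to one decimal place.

TBW = 0.45 · 74 = 33.3 L
Free water deficit = TBW · (Na/140 − 1)
= 33.3 · (149/140 − 1)
= 33.3 · 0.0643
= 2.14 L

2.1 L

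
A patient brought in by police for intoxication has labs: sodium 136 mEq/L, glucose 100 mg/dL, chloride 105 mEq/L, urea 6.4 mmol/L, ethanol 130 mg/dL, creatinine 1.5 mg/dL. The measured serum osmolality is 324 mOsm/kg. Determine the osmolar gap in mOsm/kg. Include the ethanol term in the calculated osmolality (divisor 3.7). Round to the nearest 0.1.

Calculated osmolality = 2·Na + glucose/18 + urea + ethanol/3.7
= 2·136 + 100/18 + 6.4 + 130/3.7
= 272 + 5.56 + 6.40 + 35.14
= 319.1 mOsm/kg ≈ 319.1 mOsm/kg
Osmolar gap = measured − calculated = 324 − 319.1 = 4.9 mOsm/kg

4.9 mOsm/kg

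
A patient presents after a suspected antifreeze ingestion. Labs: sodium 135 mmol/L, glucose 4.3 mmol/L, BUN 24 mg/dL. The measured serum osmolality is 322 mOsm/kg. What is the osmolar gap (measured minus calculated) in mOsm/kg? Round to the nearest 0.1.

Calculated osmolality = 2·Na + glucose + BUN/2.8
= 2·135 + 4.3 + 24/2.8
= 270 + 4.30 + 8.57
= 282.87 mOsm/kg ≈ 282.9 mOsm/kg
Osmolar gap = measured − calculated = 322 − 282.9 = 39.1 mOsm/kg

39.1 mOsm/kg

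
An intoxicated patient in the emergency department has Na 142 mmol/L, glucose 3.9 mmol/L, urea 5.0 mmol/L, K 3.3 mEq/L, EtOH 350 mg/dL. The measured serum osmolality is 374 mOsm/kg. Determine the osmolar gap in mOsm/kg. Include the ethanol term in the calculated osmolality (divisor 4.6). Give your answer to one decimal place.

5.0 mOsm/kg

Calculated osmolality = 2·Na + glucose + urea + ethanol/4.6
= 2·142 + 3.9 + 5 + 350/4.6
= 284 + 3.90 + 5 + 76.09
= 368.99 mOsm/kg ≈ 369.0 mOsm/kg
Osmolar gap = measured − calculated = 374 − 369.0 = 5.0 mOsm/kg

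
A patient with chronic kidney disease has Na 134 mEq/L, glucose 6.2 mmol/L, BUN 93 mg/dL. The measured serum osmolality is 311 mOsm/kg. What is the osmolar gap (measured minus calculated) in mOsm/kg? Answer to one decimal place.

Calculated osmolality = 2·Na + glucose + BUN/2.8
= 2·134 + 6.2 + 93/2.8
= 268 + 6.20 + 33.21
= 307.41 mOsm/kg ≈ 307.4 mOsm/kg
Osmolar gap = measured − calculated = 311 − 307.4 = 3.6 mOsm/kg

3.6 mOsm/kg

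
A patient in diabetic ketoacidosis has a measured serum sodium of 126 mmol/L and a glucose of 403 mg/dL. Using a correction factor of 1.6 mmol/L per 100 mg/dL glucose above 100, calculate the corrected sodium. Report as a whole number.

Corrected Na = measured Na + 1.6 · (glucose − 100)/100
= 126 + 1.6 · (403 − 100)/100
= 126 + 4.8
= 130.8 mmol/L

131 mmol/L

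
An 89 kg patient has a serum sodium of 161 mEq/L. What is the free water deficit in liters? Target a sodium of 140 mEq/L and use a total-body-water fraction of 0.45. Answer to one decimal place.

TBW = 0.45 · 89 = 40.05 L
Free water deficit = TBW · (Na/140 − 1)
= 40.05 · (161/140 − 1)
= 40.05 · 0.15
= 6.01 L

6.0 L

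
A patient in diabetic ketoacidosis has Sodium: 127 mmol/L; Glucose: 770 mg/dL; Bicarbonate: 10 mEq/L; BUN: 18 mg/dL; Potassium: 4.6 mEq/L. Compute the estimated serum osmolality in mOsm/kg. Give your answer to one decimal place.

303.2 mOsm/kg

Calculated osmolality = 2·Na + glucose/18 + BUN/2.8
= 2·127 + 770/18 + 18/2.8
= 254 + 42.78 + 6.43
= 303.21 mOsm/kg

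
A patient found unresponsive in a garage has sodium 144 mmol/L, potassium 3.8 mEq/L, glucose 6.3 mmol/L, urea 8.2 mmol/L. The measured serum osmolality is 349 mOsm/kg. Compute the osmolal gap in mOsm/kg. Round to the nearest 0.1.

Calculated osmolality = 2·Na + glucose + urea
= 2·144 + 6.3 + 8.2
= 288 + 6.30 + 8.20
= 302.5 mOsm/kg ≈ 302.5 mOsm/kg
Osmolar gap = measured − calculated = 349 − 302.5 = 46.5 mOsm/kg

46.5 mOsm/kg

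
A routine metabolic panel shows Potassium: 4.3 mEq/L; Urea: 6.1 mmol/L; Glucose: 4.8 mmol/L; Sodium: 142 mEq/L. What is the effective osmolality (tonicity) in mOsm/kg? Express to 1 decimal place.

Effective osmolality excludes urea (freely permeant across cell membranes):
2·Na + glucose
= 2·142 + 4.8
= 284 + 4.8
= 288.8 mOsm/kg

288.8 mOsm/kg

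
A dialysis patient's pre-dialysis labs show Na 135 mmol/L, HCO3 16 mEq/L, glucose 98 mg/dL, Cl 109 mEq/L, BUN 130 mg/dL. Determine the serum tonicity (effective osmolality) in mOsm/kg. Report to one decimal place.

Effective osmolality excludes urea (freely permeant across cell membranes):
2·Na + glucose/18
= 2·135 + 98/18
= 270 + 5.44
= 275.44 mOsm/kg

275.4 mOsm/kg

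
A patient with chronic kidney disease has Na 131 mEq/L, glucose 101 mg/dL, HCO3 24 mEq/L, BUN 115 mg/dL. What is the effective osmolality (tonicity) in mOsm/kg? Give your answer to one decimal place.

267.6 mOsm/kg

Effective osmolality excludes urea (freely permeant across cell membranes):
2·Na + glucose/18
= 2·131 + 101/18
= 262 + 5.61
= 267.61 mOsm/kg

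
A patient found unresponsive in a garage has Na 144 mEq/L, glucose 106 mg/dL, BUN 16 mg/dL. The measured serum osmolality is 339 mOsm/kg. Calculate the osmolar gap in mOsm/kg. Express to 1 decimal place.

Calculated osmolality = 2·Na + glucose/18 + BUN/2.8
= 2·144 + 106/18 + 16/2.8
= 288 + 5.89 + 5.71
= 299.6 mOsm/kg ≈ 299.6 mOsm/kg
Osmolar gap = measured − calculated = 339 − 299.6 = 39.4 mOsm/kg

39.4 mOsm/kg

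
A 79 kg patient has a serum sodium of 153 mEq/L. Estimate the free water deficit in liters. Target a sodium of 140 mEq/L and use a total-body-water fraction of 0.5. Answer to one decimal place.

TBW = 0.5 · 79 = 39.5 L
Free water deficit = TBW · (Na/140 − 1)
= 39.5 · (153/140 − 1)
= 39.5 · 0.0929
= 3.67 L

3.7 L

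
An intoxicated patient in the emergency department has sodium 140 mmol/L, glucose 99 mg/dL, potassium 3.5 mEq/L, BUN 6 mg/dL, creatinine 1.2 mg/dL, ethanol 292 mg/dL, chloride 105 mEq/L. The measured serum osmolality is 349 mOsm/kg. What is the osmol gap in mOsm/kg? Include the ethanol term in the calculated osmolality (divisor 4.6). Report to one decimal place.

Calculated osmolality = 2·Na + glucose/18 + BUN/2.8 + ethanol/4.6
= 2·140 + 99/18 + 6/2.8 + 292/4.6
= 280 + 5.50 + 2.14 + 63.48
= 351.12 mOsm/kg ≈ 351.1 mOsm/kg
Osmolar gap = measured − calculated = 349 − 351.1 = -2.1 mOsm/kg

-2.1 mOsm/kg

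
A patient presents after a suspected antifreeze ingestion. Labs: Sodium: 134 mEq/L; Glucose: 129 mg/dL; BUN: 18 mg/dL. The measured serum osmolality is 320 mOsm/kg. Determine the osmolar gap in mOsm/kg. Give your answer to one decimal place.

Calculated osmolality = 2·Na + glucose/18 + BUN/2.8
= 2·134 + 129/18 + 18/2.8
= 268 + 7.17 + 6.43
= 281.6 mOsm/kg ≈ 281.6 mOsm/kg
Osmolar gap = measured − calculated = 320 − 281.6 = 38.4 mOsm/kg

38.4 mOsm/kg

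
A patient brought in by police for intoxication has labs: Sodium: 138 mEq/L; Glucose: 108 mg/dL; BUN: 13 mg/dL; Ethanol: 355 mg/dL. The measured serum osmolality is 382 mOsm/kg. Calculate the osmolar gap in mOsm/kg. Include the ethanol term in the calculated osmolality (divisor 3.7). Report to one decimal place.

-0.6 mOsm/kg

Calculated osmolality = 2·Na + glucose/18 + BUN/2.8 + ethanol/3.7
= 2·138 + 108/18 + 13/2.8 + 355/3.7
= 276 + 6 + 4.64 + 95.95
= 382.59 mOsm/kg ≈ 382.6 mOsm/kg
Osmolar gap = measured − calculated = 382 − 382.6 = -0.6 mOsm/kg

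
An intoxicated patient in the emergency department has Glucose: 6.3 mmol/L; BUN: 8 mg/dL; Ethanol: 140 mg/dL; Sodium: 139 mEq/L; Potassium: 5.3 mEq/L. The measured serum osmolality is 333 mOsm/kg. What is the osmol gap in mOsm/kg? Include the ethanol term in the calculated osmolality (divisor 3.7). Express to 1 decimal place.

Calculated osmolality = 2·Na + glucose + BUN/2.8 + ethanol/3.7
= 2·139 + 6.3 + 8/2.8 + 140/3.7
= 278 + 6.30 + 2.86 + 37.84
= 325 mOsm/kg ≈ 325.0 mOsm/kg
Osmolar gap = measured − calculated = 333 − 325.0 = 8.0 mOsm/kg

8.0 mOsm/kg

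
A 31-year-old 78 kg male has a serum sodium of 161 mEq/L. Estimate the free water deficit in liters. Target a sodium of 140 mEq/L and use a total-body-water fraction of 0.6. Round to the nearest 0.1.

7.0 L

TBW = 0.6 · 78 = 46.8 L
Free water deficit = TBW · (Na/140 − 1)
= 46.8 · (161/140 − 1)
= 46.8 · 0.15
= 7.02 L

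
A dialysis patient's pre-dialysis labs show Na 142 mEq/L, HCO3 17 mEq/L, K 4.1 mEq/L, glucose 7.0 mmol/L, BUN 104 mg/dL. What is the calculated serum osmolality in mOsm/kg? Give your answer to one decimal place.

328.1 mOsm/kg

Calculated osmolality = 2·Na + glucose + BUN/2.8
= 2·142 + 7 + 104/2.8
= 284 + 7 + 37.14
= 328.14 mOsm/kg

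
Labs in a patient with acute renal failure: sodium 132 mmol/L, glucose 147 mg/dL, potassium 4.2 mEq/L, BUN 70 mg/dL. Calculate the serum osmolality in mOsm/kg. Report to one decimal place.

Calculated osmolality = 2·Na + glucose/18 + BUN/2.8
= 2·132 + 147/18 + 70/2.8
= 264 + 8.17 + 25
= 297.17 mOsm/kg

297.2 mOsm/kg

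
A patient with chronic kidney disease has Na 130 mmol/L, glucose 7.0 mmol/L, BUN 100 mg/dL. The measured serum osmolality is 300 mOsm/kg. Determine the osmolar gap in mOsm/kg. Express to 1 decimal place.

-2.7 mOsm/kg

Calculated osmolality = 2·Na + glucose + BUN/2.8
= 2·130 + 7 + 100/2.8
= 260 + 7 + 35.71
= 302.71 mOsm/kg ≈ 302.7 mOsm/kg
Osmolar gap = measured − calculated = 300 − 302.7 = -2.7 mOsm/kg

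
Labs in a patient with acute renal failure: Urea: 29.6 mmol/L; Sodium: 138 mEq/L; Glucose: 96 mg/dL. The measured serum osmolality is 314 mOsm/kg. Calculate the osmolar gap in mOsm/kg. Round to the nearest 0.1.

Calculated osmolality = 2·Na + glucose/18 + urea
= 2·138 + 96/18 + 29.6
= 276 + 5.33 + 29.60
= 310.93 mOsm/kg ≈ 310.9 mOsm/kg
Osmolar gap = measured − calculated = 314 − 310.9 = 3.1 mOsm/kg

3.1 mOsm/kg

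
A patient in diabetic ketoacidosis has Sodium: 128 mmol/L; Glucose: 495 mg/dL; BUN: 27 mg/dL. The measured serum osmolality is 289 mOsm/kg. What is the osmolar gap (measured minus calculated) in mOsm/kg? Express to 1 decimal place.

Calculated osmolality = 2·Na + glucose/18 + BUN/2.8
= 2·128 + 495/18 + 27/2.8
= 256 + 27.50 + 9.64
= 293.14 mOsm/kg ≈ 293.1 mOsm/kg
Osmolar gap = measured − calculated = 289 − 293.1 = -4.1 mOsm/kg

-4.1 mOsm/kg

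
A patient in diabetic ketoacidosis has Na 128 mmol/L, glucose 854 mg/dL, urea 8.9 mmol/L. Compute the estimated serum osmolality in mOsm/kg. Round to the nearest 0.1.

Calculated osmolality = 2·Na + glucose/18 + urea
= 2·128 + 854/18 + 8.9
= 256 + 47.44 + 8.90
= 312.34 mOsm/kg

312.3 mOsm/kg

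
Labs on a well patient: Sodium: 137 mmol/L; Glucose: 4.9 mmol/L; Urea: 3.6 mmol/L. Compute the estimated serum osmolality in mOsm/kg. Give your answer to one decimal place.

282.5 mOsm/kg

Calculated osmolality = 2·Na + glucose + urea
= 2·137 + 4.9 + 3.6
= 274 + 4.90 + 3.60
= 282.5 mOsm/kg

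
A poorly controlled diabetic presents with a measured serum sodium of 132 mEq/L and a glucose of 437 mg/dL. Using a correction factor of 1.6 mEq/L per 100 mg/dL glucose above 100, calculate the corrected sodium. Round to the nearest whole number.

Corrected Na = measured Na + 1.6 · (glucose − 100)/100
= 132 + 1.6 · (437 − 100)/100
= 132 + 5.4
= 137.4 mEq/L

137 mEq/L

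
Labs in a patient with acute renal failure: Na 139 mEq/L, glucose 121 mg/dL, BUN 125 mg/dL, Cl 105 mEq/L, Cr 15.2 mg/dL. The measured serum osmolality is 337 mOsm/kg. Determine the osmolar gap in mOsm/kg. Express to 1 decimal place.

7.6 mOsm/kg

Calculated osmolality = 2·Na + glucose/18 + BUN/2.8
= 2·139 + 121/18 + 125/2.8
= 278 + 6.72 + 44.64
= 329.36 mOsm/kg ≈ 329.4 mOsm/kg
Osmolar gap = measured − calculated = 337 − 329.4 = 7.6 mOsm/kg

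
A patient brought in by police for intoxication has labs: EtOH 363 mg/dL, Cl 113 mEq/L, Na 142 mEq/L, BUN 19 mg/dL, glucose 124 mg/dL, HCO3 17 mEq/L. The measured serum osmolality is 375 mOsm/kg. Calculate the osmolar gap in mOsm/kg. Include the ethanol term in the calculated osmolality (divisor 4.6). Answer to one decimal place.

-1.6 mOsm/kg

Calculated osmolality = 2·Na + glucose/18 + BUN/2.8 + ethanol/4.6
= 2·142 + 124/18 + 19/2.8 + 363/4.6
= 284 + 6.89 + 6.79 + 78.91
= 376.59 mOsm/kg ≈ 376.6 mOsm/kg
Osmolar gap = measured − calculated = 375 − 376.6 = -1.6 mOsm/kg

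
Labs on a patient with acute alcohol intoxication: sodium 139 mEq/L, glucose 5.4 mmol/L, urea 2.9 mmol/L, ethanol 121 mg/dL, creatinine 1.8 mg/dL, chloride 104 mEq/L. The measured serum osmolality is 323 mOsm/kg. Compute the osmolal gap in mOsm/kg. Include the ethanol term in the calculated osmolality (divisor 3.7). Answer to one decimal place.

4.0 mOsm/kg

Calculated osmolality = 2·Na + glucose + urea + ethanol/3.7
= 2·139 + 5.4 + 2.9 + 121/3.7
= 278 + 5.40 + 2.90 + 32.70
= 319 mOsm/kg ≈ 319.0 mOsm/kg
Osmolar gap = measured − calculated = 323 − 319.0 = 4.0 mOsm/kg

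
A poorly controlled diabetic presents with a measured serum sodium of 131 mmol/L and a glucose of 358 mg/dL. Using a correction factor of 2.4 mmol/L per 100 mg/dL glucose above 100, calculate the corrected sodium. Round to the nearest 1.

137 mmol/L

Corrected Na = measured Na + 2.4 · (glucose − 100)/100
= 131 + 2.4 · (358 − 100)/100
= 131 + 6.2
= 137.2 mmol/L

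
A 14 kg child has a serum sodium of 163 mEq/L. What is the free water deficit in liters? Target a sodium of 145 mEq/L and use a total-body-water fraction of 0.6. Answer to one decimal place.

1.0 L

TBW = 0.6 · 14 = 8.4 L
Free water deficit = TBW · (Na/145 − 1)
= 8.4 · (163/145 − 1)
= 8.4 · 0.1241
= 1.04 L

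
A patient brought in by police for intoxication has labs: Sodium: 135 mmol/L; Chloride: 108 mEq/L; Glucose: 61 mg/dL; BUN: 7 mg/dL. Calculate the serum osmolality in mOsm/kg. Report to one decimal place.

Calculated osmolality = 2·Na + glucose/18 + BUN/2.8
= 2·135 + 61/18 + 7/2.8
= 270 + 3.39 + 2.50
= 275.89 mOsm/kg

275.9 mOsm/kg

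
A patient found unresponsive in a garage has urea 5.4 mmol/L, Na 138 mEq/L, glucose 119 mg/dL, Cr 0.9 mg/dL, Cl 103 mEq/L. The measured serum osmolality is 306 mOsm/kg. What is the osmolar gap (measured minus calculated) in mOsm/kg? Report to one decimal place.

18.0 mOsm/kg

Calculated osmolality = 2·Na + glucose/18 + urea
= 2·138 + 119/18 + 5.4
= 276 + 6.61 + 5.40
= 288.01 mOsm/kg ≈ 288.0 mOsm/kg
Osmolar gap = measured − calculated = 306 − 288.0 = 18.0 mOsm/kg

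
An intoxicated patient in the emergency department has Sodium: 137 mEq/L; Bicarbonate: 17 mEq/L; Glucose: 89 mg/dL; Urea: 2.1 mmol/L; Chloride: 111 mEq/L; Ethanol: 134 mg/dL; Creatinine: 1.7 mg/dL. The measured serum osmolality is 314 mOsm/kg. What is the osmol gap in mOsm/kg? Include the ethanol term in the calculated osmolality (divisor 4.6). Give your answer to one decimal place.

Calculated osmolality = 2·Na + glucose/18 + urea + ethanol/4.6
= 2·137 + 89/18 + 2.1 + 134/4.6
= 274 + 4.94 + 2.10 + 29.13
= 310.17 mOsm/kg ≈ 310.2 mOsm/kg
Osmolar gap = measured − calculated = 314 − 310.2 = 3.8 mOsm/kg

3.8 mOsm/kg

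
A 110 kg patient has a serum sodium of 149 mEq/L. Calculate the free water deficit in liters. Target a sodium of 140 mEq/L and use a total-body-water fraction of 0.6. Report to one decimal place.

TBW = 0.6 · 110 = 66 L
Free water deficit = TBW · (Na/140 − 1)
= 66 · (149/140 − 1)
= 66 · 0.0643
= 4.24 L

4.2 L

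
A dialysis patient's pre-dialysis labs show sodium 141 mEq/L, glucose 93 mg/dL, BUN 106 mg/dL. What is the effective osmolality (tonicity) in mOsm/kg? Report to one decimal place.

287.2 mOsm/kg

Effective osmolality excludes urea (freely permeant across cell membranes):
2·Na + glucose/18
= 2·141 + 93/18
= 282 + 5.17
= 287.17 mOsm/kg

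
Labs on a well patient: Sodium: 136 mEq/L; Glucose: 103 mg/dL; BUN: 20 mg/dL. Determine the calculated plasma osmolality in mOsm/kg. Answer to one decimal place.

284.9 mOsm/kg

Calculated osmolality = 2·Na + glucose/18 + BUN/2.8
= 2·136 + 103/18 + 20/2.8
= 272 + 5.72 + 7.14
= 284.86 mOsm/kg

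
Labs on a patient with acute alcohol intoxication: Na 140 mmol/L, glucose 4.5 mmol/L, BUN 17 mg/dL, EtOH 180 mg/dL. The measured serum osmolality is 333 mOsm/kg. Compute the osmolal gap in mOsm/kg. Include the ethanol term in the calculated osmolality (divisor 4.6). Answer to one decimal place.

3.3 mOsm/kg

Calculated osmolality = 2·Na + glucose + BUN/2.8 + ethanol/4.6
= 2·140 + 4.5 + 17/2.8 + 180/4.6
= 280 + 4.50 + 6.07 + 39.13
= 329.7 mOsm/kg ≈ 329.7 mOsm/kg
Osmolar gap = measured − calculated = 333 − 329.7 = 3.3 mOsm/kg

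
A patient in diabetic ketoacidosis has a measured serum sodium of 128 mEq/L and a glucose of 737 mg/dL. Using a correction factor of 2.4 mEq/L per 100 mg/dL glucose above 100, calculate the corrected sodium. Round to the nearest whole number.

143 mEq/L

Corrected Na = measured Na + 2.4 · (glucose − 100)/100
= 128 + 2.4 · (737 − 100)/100
= 128 + 15.3
= 143.3 mEq/L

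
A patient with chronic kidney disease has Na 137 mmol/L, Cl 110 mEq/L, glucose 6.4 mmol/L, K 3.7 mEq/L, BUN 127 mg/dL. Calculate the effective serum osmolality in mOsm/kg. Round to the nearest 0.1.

Effective osmolality excludes urea (freely permeant across cell membranes):
2·Na + glucose
= 2·137 + 6.4
= 274 + 6.4
= 280.4 mOsm/kg

280.4 mOsm/kg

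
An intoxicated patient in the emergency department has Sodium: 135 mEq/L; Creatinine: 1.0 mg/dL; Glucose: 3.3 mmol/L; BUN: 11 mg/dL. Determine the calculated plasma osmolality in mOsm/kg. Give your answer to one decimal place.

Calculated osmolality = 2·Na + glucose + BUN/2.8
= 2·135 + 3.3 + 11/2.8
= 270 + 3.30 + 3.93
= 277.23 mOsm/kg

277.2 mOsm/kg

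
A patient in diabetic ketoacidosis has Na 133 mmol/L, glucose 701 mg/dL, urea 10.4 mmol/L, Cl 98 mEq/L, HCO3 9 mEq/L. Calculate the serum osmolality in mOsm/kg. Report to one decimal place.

Calculated osmolality = 2·Na + glucose/18 + urea
= 2·133 + 701/18 + 10.4
= 266 + 38.94 + 10.40
= 315.34 mOsm/kg

315.3 mOsm/kg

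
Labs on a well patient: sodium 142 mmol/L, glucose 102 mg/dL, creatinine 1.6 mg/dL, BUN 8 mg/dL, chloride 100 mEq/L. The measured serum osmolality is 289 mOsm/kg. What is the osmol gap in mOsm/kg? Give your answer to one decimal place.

Calculated osmolality = 2·Na + glucose/18 + BUN/2.8
= 2·142 + 102/18 + 8/2.8
= 284 + 5.67 + 2.86
= 292.53 mOsm/kg ≈ 292.5 mOsm/kg
Osmolar gap = measured − calculated = 289 − 292.5 = -3.5 mOsm/kg

-3.5 mOsm/kg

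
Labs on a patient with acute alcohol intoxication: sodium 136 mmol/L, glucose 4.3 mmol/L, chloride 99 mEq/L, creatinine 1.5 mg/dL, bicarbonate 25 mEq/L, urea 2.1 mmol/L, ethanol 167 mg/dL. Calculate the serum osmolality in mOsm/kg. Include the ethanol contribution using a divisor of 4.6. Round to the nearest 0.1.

314.7 mOsm/kg

Calculated osmolality = 2·Na + glucose + urea + ethanol/4.6
= 2·136 + 4.3 + 2.1 + 167/4.6
= 272 + 4.30 + 2.10 + 36.30
= 314.7 mOsm/kg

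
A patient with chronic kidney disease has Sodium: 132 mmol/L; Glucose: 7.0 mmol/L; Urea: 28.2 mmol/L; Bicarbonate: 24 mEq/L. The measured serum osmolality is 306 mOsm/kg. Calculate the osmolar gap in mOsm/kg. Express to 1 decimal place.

6.8 mOsm/kg

Calculated osmolality = 2·Na + glucose + urea
= 2·132 + 7 + 28.2
= 264 + 7 + 28.20
= 299.2 mOsm/kg ≈ 299.2 mOsm/kg
Osmolar gap = measured − calculated = 306 − 299.2 = 6.8 mOsm/kg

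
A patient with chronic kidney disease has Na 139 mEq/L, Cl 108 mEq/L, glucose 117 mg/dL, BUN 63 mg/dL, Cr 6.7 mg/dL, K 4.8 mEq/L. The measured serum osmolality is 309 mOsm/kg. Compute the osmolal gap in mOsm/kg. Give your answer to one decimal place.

Calculated osmolality = 2·Na + glucose/18 + BUN/2.8
= 2·139 + 117/18 + 63/2.8
= 278 + 6.50 + 22.50
= 307 mOsm/kg ≈ 307.0 mOsm/kg
Osmolar gap = measured − calculated = 309 − 307.0 = 2.0 mOsm/kg

2.0 mOsm/kg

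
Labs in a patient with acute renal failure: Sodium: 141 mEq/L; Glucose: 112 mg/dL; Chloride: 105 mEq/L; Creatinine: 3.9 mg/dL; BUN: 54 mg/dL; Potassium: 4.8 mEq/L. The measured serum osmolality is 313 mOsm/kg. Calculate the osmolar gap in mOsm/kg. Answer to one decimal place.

Calculated osmolality = 2·Na + glucose/18 + BUN/2.8
= 2·141 + 112/18 + 54/2.8
= 282 + 6.22 + 19.29
= 307.51 mOsm/kg ≈ 307.5 mOsm/kg
Osmolar gap = measured − calculated = 313 − 307.5 = 5.5 mOsm/kg

5.5 mOsm/kg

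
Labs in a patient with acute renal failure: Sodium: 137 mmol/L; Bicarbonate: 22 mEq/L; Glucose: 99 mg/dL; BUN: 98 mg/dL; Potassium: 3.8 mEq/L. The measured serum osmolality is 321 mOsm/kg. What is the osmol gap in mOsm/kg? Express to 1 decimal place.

6.5 mOsm/kg

Calculated osmolality = 2·Na + glucose/18 + BUN/2.8
= 2·137 + 99/18 + 98/2.8
= 274 + 5.50 + 35
= 314.5 mOsm/kg ≈ 314.5 mOsm/kg
Osmolar gap = measured − calculated = 321 − 314.5 = 6.5 mOsm/kg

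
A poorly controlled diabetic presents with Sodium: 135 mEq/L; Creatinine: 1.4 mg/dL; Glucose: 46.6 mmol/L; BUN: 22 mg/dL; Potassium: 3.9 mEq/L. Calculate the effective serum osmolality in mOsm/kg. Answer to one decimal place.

316.6 mOsm/kg

Effective osmolality excludes urea (freely permeant across cell membranes):
2·Na + glucose
= 2·135 + 46.6
= 270 + 46.6
= 316.6 mOsm/kg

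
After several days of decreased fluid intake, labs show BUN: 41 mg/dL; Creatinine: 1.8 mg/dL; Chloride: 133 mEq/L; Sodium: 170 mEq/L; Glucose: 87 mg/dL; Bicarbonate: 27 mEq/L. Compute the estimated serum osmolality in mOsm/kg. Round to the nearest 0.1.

359.5 mOsm/kg

Calculated osmolality = 2·Na + glucose/18 + BUN/2.8
= 2·170 + 87/18 + 41/2.8
= 340 + 4.83 + 14.64
= 359.47 mOsm/kg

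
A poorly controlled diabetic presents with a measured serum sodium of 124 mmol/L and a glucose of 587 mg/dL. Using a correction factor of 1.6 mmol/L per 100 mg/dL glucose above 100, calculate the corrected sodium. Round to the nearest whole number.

Corrected Na = measured Na + 1.6 · (glucose − 100)/100
= 124 + 1.6 · (587 − 100)/100
= 124 + 7.8
= 131.8 mmol/L

132 mmol/L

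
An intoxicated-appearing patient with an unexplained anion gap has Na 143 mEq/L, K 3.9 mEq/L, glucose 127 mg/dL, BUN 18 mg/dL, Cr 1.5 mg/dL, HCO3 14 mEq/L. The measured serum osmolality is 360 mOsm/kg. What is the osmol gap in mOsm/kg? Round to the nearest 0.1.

60.5 mOsm/kg

Calculated osmolality = 2·Na + glucose/18 + BUN/2.8
= 2·143 + 127/18 + 18/2.8
= 286 + 7.06 + 6.43
= 299.49 mOsm/kg ≈ 299.5 mOsm/kg
Osmolar gap = measured − calculated = 360 − 299.5 = 60.5 mOsm/kg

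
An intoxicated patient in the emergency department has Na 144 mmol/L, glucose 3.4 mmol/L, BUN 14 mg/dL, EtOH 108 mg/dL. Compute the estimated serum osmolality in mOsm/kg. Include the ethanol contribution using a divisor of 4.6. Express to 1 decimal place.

Calculated osmolality = 2·Na + glucose + BUN/2.8 + ethanol/4.6
= 2·144 + 3.4 + 14/2.8 + 108/4.6
= 288 + 3.40 + 5 + 23.48
= 319.88 mOsm/kg

319.9 mOsm/kg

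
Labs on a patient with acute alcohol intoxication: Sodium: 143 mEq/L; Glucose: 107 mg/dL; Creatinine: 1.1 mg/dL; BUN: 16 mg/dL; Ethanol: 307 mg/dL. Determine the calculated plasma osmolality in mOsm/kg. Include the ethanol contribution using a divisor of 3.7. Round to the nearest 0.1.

Calculated osmolality = 2·Na + glucose/18 + BUN/2.8 + ethanol/3.7
= 2·143 + 107/18 + 16/2.8 + 307/3.7
= 286 + 5.94 + 5.71 + 82.97
= 380.62 mOsm/kg

380.6 mOsm/kg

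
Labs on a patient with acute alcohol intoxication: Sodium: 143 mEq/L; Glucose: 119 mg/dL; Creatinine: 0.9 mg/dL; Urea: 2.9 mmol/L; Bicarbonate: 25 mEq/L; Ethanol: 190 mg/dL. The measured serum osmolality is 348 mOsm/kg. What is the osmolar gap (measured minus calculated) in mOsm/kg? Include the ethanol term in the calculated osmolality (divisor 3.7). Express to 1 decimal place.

Calculated osmolality = 2·Na + glucose/18 + urea + ethanol/3.7
= 2·143 + 119/18 + 2.9 + 190/3.7
= 286 + 6.61 + 2.90 + 51.35
= 346.86 mOsm/kg ≈ 346.9 mOsm/kg
Osmolar gap = measured − calculated = 348 − 346.9 = 1.1 mOsm/kg

1.1 mOsm/kg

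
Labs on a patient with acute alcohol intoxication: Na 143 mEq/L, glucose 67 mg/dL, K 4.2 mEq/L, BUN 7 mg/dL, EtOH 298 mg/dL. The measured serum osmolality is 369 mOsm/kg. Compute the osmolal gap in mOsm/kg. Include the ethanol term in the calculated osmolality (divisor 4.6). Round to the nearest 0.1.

12.0 mOsm/kg

Calculated osmolality = 2·Na + glucose/18 + BUN/2.8 + ethanol/4.6
= 2·143 + 67/18 + 7/2.8 + 298/4.6
= 286 + 3.72 + 2.50 + 64.78
= 357 mOsm/kg ≈ 357.0 mOsm/kg
Osmolar gap = measured − calculated = 369 − 357.0 = 12.0 mOsm/kg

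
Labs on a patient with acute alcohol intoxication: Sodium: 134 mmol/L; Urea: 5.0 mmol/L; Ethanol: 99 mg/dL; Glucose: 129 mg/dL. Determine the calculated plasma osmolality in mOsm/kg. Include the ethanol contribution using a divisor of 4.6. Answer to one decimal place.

301.7 mOsm/kg

Calculated osmolality = 2·Na + glucose/18 + urea + ethanol/4.6
= 2·134 + 129/18 + 5 + 99/4.6
= 268 + 7.17 + 5 + 21.52
= 301.69 mOsm/kg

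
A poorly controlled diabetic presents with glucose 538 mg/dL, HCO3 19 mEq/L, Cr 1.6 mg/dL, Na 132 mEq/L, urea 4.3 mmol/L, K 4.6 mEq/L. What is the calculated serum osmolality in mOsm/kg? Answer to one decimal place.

298.2 mOsm/kg

Calculated osmolality = 2·Na + glucose/18 + urea
= 2·132 + 538/18 + 4.3
= 264 + 29.89 + 4.30
= 298.19 mOsm/kg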